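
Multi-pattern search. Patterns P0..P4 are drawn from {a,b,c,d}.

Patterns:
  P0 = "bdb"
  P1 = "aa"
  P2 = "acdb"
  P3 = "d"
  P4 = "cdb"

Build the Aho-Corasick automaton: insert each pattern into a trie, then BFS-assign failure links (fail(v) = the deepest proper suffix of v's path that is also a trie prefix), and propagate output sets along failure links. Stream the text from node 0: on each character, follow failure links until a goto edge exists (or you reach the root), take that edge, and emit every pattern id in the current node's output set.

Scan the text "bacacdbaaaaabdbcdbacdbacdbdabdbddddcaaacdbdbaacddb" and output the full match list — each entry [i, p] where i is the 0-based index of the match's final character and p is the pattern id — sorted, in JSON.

Build:
Trie (insert patterns):
  0='ε' goto a→4 b→1 c→10 d→9
  1='b' goto d→2
  2='bd' goto b→3
  3='bdb' goto ·  ←P0
  4='a' goto a→5 c→6
  5='aa' goto ·  ←P1
  6='ac' goto d→7
  7='acd' goto b→8
  8='acdb' goto ·  ←P2
  9='d' goto ·  ←P3
  10='c' goto d→11
  11='cd' goto b→12
  12='cdb' goto ·  ←P4

Failure links (BFS by depth):
  fail(1) 'b': from fail(0)=0 chase 'b': 0 ⇒ 0;  out=∅∪out(0)=∅
  fail(4) 'a': from fail(0)=0 chase 'a': 0 ⇒ 0;  out=∅∪out(0)=∅
  fail(9) 'd': from fail(0)=0 chase 'd': 0 ⇒ 0;  out={3}∪out(0)={3}
  fail(10) 'c': from fail(0)=0 chase 'c': 0 ⇒ 0;  out=∅∪out(0)=∅
  fail(2) 'bd': from fail(1)=0 chase 'd': 0 ⇒ 9;  out=∅∪out(9)={3}
  fail(5) 'aa': from fail(4)=0 chase 'a': 0 ⇒ 4;  out={1}∪out(4)={1}
  fail(6) 'ac': from fail(4)=0 chase 'c': 0 ⇒ 10;  out=∅∪out(10)=∅
  fail(11) 'cd': from fail(10)=0 chase 'd': 0 ⇒ 9;  out=∅∪out(9)={3}
  fail(3) 'bdb': from fail(2)=9 chase 'b': 9→0 ⇒ 1;  out={0}∪out(1)={0}
  fail(7) 'acd': from fail(6)=10 chase 'd': 10 ⇒ 11;  out=∅∪out(11)={3}
  fail(12) 'cdb': from fail(11)=9 chase 'b': 9→0 ⇒ 1;  out={4}∪out(1)={4}
  fail(8) 'acdb': from fail(7)=11 chase 'b': 11 ⇒ 12;  out={2}∪out(12)={2,4}

Run:
[0] read 'b'  n0⇒n1
[1] read 'a'  n1⇒n4 (fail-walked)
[2] read 'c'  n4⇒n6
[3] read 'a'  n6⇒n4 (fail-walked)
[4] read 'c'  n4⇒n6
[5] read 'd'  n6⇒n7  ** P3@[5:5]
[6] read 'b'  n7⇒n8  ** P2@[3:6],P4@[4:6]
[7] read 'a'  n8⇒n4 (fail-walked)
[8] read 'a'  n4⇒n5  ** P1@[7:8]
[9] read 'a'  n5⇒n5 (fail-walked)  ** P1@[8:9]
[10] read 'a'  n5⇒n5 (fail-walked)  ** P1@[9:10]
[11] read 'a'  n5⇒n5 (fail-walked)  ** P1@[10:11]
[12] read 'b'  n5⇒n1 (fail-walked)
[13] read 'd'  n1⇒n2  ** P3@[13:13]
[14] read 'b'  n2⇒n3  ** P0@[12:14]
[15] read 'c'  n3⇒n10 (fail-walked)
[16] read 'd'  n10⇒n11  ** P3@[16:16]
[17] read 'b'  n11⇒n12  ** P4@[15:17]
[18] read 'a'  n12⇒n4 (fail-walked)
[19] read 'c'  n4⇒n6
[20] read 'd'  n6⇒n7  ** P3@[20:20]
[21] read 'b'  n7⇒n8  ** P2@[18:21],P4@[19:21]
[22] read 'a'  n8⇒n4 (fail-walked)
[23] read 'c'  n4⇒n6
[24] read 'd'  n6⇒n7  ** P3@[24:24]
[25] read 'b'  n7⇒n8  ** P2@[22:25],P4@[23:25]
[26] read 'd'  n8⇒n2 (fail-walked)  ** P3@[26:26]
[27] read 'a'  n2⇒n4 (fail-walked)
[28] read 'b'  n4⇒n1 (fail-walked)
[29] read 'd'  n1⇒n2  ** P3@[29:29]
[30] read 'b'  n2⇒n3  ** P0@[28:30]
[31] read 'd'  n3⇒n2 (fail-walked)  ** P3@[31:31]
[32] read 'd'  n2⇒n9 (fail-walked)  ** P3@[32:32]
[33] read 'd'  n9⇒n9 (fail-walked)  ** P3@[33:33]
[34] read 'd'  n9⇒n9 (fail-walked)  ** P3@[34:34]
[35] read 'c'  n9⇒n10 (fail-walked)
[36] read 'a'  n10⇒n4 (fail-walked)
[37] read 'a'  n4⇒n5  ** P1@[36:37]
[38] read 'a'  n5⇒n5 (fail-walked)  ** P1@[37:38]
[39] read 'c'  n5⇒n6 (fail-walked)
[40] read 'd'  n6⇒n7  ** P3@[40:40]
[41] read 'b'  n7⇒n8  ** P2@[38:41],P4@[39:41]
[42] read 'd'  n8⇒n2 (fail-walked)  ** P3@[42:42]
[43] read 'b'  n2⇒n3  ** P0@[41:43]
[44] read 'a'  n3⇒n4 (fail-walked)
[45] read 'a'  n4⇒n5  ** P1@[44:45]
[46] read 'c'  n5⇒n6 (fail-walked)
[47] read 'd'  n6⇒n7  ** P3@[47:47]
[48] read 'd'  n7⇒n9 (fail-walked)  ** P3@[48:48]
[49] read 'b'  n9⇒n1 (fail-walked)

Result: [[5,3],[6,2],[6,4],[8,1],[9,1],[10,1],[11,1],[13,3],[14,0],[16,3],[17,4],[20,3],[21,2],[21,4],[24,3],[25,2],[25,4],[26,3],[29,3],[30,0],[31,3],[32,3],[33,3],[34,3],[37,1],[38,1],[40,3],[41,2],[41,4],[42,3],[43,0],[45,1],[47,3],[48,3]]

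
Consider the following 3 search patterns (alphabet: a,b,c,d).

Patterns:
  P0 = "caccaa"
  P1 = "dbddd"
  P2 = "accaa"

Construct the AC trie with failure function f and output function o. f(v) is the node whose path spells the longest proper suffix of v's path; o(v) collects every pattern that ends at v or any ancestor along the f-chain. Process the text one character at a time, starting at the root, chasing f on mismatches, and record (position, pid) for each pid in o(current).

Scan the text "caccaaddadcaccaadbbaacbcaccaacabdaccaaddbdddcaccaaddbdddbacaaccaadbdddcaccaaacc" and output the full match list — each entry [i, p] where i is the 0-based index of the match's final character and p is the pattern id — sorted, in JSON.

Build:
Trie (insert patterns):
  0='ε' goto a→12 c→1 d→7
  1='c' goto a→2
  2='ca' goto c→3
  3='cac' goto c→4
  4='cacc' goto a→5
  5='cacca' goto a→6
  6='caccaa' goto ·  [P0 ends]
  7='d' goto b→8
  8='db' goto d→9
  9='dbd' goto d→10
  10='dbdd' goto d→11
  11='dbddd' goto ·  [P1 ends]
  12='a' goto c→13
  13='ac' goto c→14
  14='acc' goto a→15
  15='acca' goto a→16
  16='accaa' goto ·  [P2 ends]

Failure links (BFS by depth):
  fail(1) 'c': from fail(0)=0 chase 'c': 0 ⇒ 0;  out=∅∪out(0)=∅
  fail(7) 'd': from fail(0)=0 chase 'd': 0 ⇒ 0;  out=∅∪out(0)=∅
  fail(12) 'a': from fail(0)=0 chase 'a': 0 ⇒ 0;  out=∅∪out(0)=∅
  fail(2) 'ca': from fail(1)=0 chase 'a': 0 ⇒ 12;  out=∅∪out(12)=∅
  fail(8) 'db': from fail(7)=0 chase 'b': 0 ⇒ 0;  out=∅∪out(0)=∅
  fail(13) 'ac': from fail(12)=0 chase 'c': 0 ⇒ 1;  out=∅∪out(1)=∅
  fail(3) 'cac': from fail(2)=12 chase 'c': 12 ⇒ 13;  out=∅∪out(13)=∅
  fail(9) 'dbd': from fail(8)=0 chase 'd': 0 ⇒ 7;  out=∅∪out(7)=∅
  fail(14) 'acc': from fail(13)=1 chase 'c': 1→0 ⇒ 1;  out=∅∪out(1)=∅
  fail(4) 'cacc': from fail(3)=13 chase 'c': 13 ⇒ 14;  out=∅∪out(14)=∅
  fail(10) 'dbdd': from fail(9)=7 chase 'd': 7→0 ⇒ 7;  out=∅∪out(7)=∅
  fail(15) 'acca': from fail(14)=1 chase 'a': 1 ⇒ 2;  out=∅∪out(2)=∅
  fail(5) 'cacca': from fail(4)=14 chase 'a': 14 ⇒ 15;  out=∅∪out(15)=∅
  fail(11) 'dbddd': from fail(10)=7 chase 'd': 7→0 ⇒ 7;  out={1}∪out(7)={1}
  fail(16) 'accaa': from fail(15)=2 chase 'a': 2→12→0 ⇒ 12;  out={2}∪out(12)={2}
  fail(6) 'caccaa': from fail(5)=15 chase 'a': 15 ⇒ 16;  out={0}∪out(16)={0,2}

Scan:
pos 0 'c': at 1
pos 1 'a': at 2
pos 2 'c': at 3
pos 3 'c': at 4
pos 4 'a': at 5
pos 5 'a': at 6  → match P0@[0:5],P2@[1:5]
pos 6 'd': at 7 ·f
pos 7 'd': at 7 ·f
pos 8 'a': at 12 ·f
pos 9 'd': at 7 ·f
pos 10 'c': at 1 ·f
pos 11 'a': at 2
pos 12 'c': at 3
pos 13 'c': at 4
pos 14 'a': at 5
pos 15 'a': at 6  → match P0@[10:15],P2@[11:15]
pos 16 'd': at 7 ·f
pos 17 'b': at 8
pos 18 'b': at 0 ·f
pos 19 'a': at 12
pos 20 'a': at 12 ·f
pos 21 'c': at 13
pos 22 'b': at 0 ·f
pos 23 'c': at 1
pos 24 'a': at 2
pos 25 'c': at 3
pos 26 'c': at 4
pos 27 'a': at 5
pos 28 'a': at 6  → match P0@[23:28],P2@[24:28]
pos 29 'c': at 13 ·f
pos 30 'a': at 2 ·f
pos 31 'b': at 0 ·f
pos 32 'd': at 7
pos 33 'a': at 12 ·f
pos 34 'c': at 13
pos 35 'c': at 14
pos 36 'a': at 15
pos 37 'a': at 16  → match P2@[33:37]
pos 38 'd': at 7 ·f
pos 39 'd': at 7 ·f
pos 40 'b': at 8
pos 41 'd': at 9
pos 42 'd': at 10
pos 43 'd': at 11  → match P1@[39:43]
pos 44 'c': at 1 ·f
pos 45 'a': at 2
pos 46 'c': at 3
pos 47 'c': at 4
pos 48 'a': at 5
pos 49 'a': at 6  → match P0@[44:49],P2@[45:49]
pos 50 'd': at 7 ·f
pos 51 'd': at 7 ·f
pos 52 'b': at 8
pos 53 'd': at 9
pos 54 'd': at 10
pos 55 'd': at 11  → match P1@[51:55]
pos 56 'b': at 8 ·f
pos 57 'a': at 12 ·f
pos 58 'c': at 13
pos 59 'a': at 2 ·f
pos 60 'a': at 12 ·f
pos 61 'c': at 13
pos 62 'c': at 14
pos 63 'a': at 15
pos 64 'a': at 16  → match P2@[60:64]
pos 65 'd': at 7 ·f
pos 66 'b': at 8
pos 67 'd': at 9
pos 68 'd': at 10
pos 69 'd': at 11  → match P1@[65:69]
pos 70 'c': at 1 ·f
pos 71 'a': at 2
pos 72 'c': at 3
pos 73 'c': at 4
pos 74 'a': at 5
pos 75 'a': at 6  → match P0@[70:75],P2@[71:75]
pos 76 'a': at 12 ·f
pos 77 'c': at 13
pos 78 'c': at 14

All matches (sorted): [[5,0],[5,2],[15,0],[15,2],[28,0],[28,2],[37,2],[43,1],[49,0],[49,2],[55,1],[64,2],[69,1],[75,0],[75,2]]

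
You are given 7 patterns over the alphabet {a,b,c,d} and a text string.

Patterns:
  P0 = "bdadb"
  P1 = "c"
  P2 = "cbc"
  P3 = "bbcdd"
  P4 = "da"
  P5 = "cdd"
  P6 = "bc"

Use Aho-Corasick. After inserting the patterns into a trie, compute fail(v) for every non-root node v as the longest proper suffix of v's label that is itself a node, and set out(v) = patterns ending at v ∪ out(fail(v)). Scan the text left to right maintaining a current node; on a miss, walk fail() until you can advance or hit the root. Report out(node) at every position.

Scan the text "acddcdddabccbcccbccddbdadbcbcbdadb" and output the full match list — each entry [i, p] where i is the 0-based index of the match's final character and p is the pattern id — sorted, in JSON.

Build automaton:
Trie nodes:
  0='ε' goto b→1 c→6 d→13
  1='b' goto b→9 c→17 d→2
  2='bd' goto a→3
  3='bda' goto d→4
  4='bdad' goto b→5
  5='bdadb' goto ·  ←P0
  6='c' goto b→7 d→15  ←P1
  7='cb' goto c→8
  8='cbc' goto ·  ←P2
  9='bb' goto c→10
  10='bbc' goto d→11
  11='bbcd' goto d→12
  12='bbcdd' goto ·  ←P3
  13='d' goto a→14
  14='da' goto ·  ←P4
  15='cd' goto d→16
  16='cdd' goto ·  ←P5
  17='bc' goto ·  ←P6

Failure links (BFS by depth):
  fail(1) 'b': from fail(0)=0 chase 'b': 0 ⇒ 0;  out=∅∪out(0)=∅
  fail(6) 'c': from fail(0)=0 chase 'c': 0 ⇒ 0;  out={1}∪out(0)={1}
  fail(13) 'd': from fail(0)=0 chase 'd': 0 ⇒ 0;  out=∅∪out(0)=∅
  fail(2) 'bd': from fail(1)=0 chase 'd': 0 ⇒ 13;  out=∅∪out(13)=∅
  fail(7) 'cb': from fail(6)=0 chase 'b': 0 ⇒ 1;  out=∅∪out(1)=∅
  fail(9) 'bb': from fail(1)=0 chase 'b': 0 ⇒ 1;  out=∅∪out(1)=∅
  fail(14) 'da': from fail(13)=0 chase 'a': 0 ⇒ 0;  out={4}∪out(0)={4}
  fail(15) 'cd': from fail(6)=0 chase 'd': 0 ⇒ 13;  out=∅∪out(13)=∅
  fail(17) 'bc': from fail(1)=0 chase 'c': 0 ⇒ 6;  out={6}∪out(6)={1,6}
  fail(3) 'bda': from fail(2)=13 chase 'a': 13 ⇒ 14;  out=∅∪out(14)={4}
  fail(8) 'cbc': from fail(7)=1 chase 'c': 1 ⇒ 17;  out={2}∪out(17)={1,2,6}
  fail(10) 'bbc': from fail(9)=1 chase 'c': 1 ⇒ 17;  out=∅∪out(17)={1,6}
  fail(16) 'cdd': from fail(15)=13 chase 'd': 13→0 ⇒ 13;  out={5}∪out(13)={5}
  fail(4) 'bdad': from fail(3)=14 chase 'd': 14→0 ⇒ 13;  out=∅∪out(13)=∅
  fail(11) 'bbcd': from fail(10)=17 chase 'd': 17→6 ⇒ 15;  out=∅∪out(15)=∅
  fail(5) 'bdadb': from fail(4)=13 chase 'b': 13→0 ⇒ 1;  out={0}∪out(1)={0}
  fail(12) 'bbcdd': from fail(11)=15 chase 'd': 15 ⇒ 16;  out={3}∪out(16)={3,5}

Run:
i=0 'a': node 0→0
i=1 'c': node 0→6  → match P1@[1:1]
i=2 'd': node 6→15
i=3 'd': node 15→16  → match P5@[1:3]
i=4 'c': node 16→6 (via fail)  → match P1@[4:4]
i=5 'd': node 6→15
i=6 'd': node 15→16  → match P5@[4:6]
i=7 'd': node 16→13 (via fail)
i=8 'a': node 13→14  → match P4@[7:8]
i=9 'b': node 14→1 (via fail)
i=10 'c': node 1→17  → match P1@[10:10],P6@[9:10]
i=11 'c': node 17→6 (via fail)  → match P1@[11:11]
i=12 'b': node 6→7
i=13 'c': node 7→8  → match P1@[13:13],P2@[11:13],P6@[12:13]
i=14 'c': node 8→6 (via fail)  → match P1@[14:14]
i=15 'c': node 6→6 (via fail)  → match P1@[15:15]
i=16 'b': node 6→7
i=17 'c': node 7→8  → match P1@[17:17],P2@[15:17],P6@[16:17]
i=18 'c': node 8→6 (via fail)  → match P1@[18:18]
i=19 'd': node 6→15
i=20 'd': node 15→16  → match P5@[18:20]
i=21 'b': node 16→1 (via fail)
i=22 'd': node 1→2
i=23 'a': node 2→3  → match P4@[22:23]
i=24 'd': node 3→4
i=25 'b': node 4→5  → match P0@[21:25]
i=26 'c': node 5→17 (via fail)  → match P1@[26:26],P6@[25:26]
i=27 'b': node 17→7 (via fail)
i=28 'c': node 7→8  → match P1@[28:28],P2@[26:28],P6@[27:28]
i=29 'b': node 8→7 (via fail)
i=30 'd': node 7→2 (via fail)
i=31 'a': node 2→3  → match P4@[30:31]
i=32 'd': node 3→4
i=33 'b': node 4→5  → match P0@[29:33]

Result: [[1,1],[3,5],[4,1],[6,5],[8,4],[10,1],[10,6],[11,1],[13,1],[13,2],[13,6],[14,1],[15,1],[17,1],[17,2],[17,6],[18,1],[20,5],[23,4],[25,0],[26,1],[26,6],[28,1],[28,2],[28,6],[31,4],[33,0]]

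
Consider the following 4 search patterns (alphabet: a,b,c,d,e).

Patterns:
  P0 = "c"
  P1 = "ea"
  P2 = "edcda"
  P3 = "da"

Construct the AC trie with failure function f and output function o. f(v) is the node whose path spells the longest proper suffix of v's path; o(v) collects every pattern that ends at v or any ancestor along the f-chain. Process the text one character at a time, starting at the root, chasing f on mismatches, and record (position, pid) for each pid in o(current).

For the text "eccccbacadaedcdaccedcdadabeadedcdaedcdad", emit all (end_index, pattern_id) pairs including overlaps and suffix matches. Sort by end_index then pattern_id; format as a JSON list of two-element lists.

Build:
Trie (insert patterns):
  0='ε' goto c→1 d→8 e→2
  1='c' goto ·  [P0 ends]
  2='e' goto a→3 d→4
  3='ea' goto ·  [P1 ends]
  4='ed' goto c→5
  5='edc' goto d→6
  6='edcd' goto a→7
  7='edcda' goto ·  [P2 ends]
  8='d' goto a→9
  9='da' goto ·  [P3 ends]

Failure links (BFS by depth):
  fail(1) 'c': from fail(0)=0 chase 'c': 0 ⇒ 0;  out={0}∪out(0)={0}
  fail(2) 'e': from fail(0)=0 chase 'e': 0 ⇒ 0;  out=∅∪out(0)=∅
  fail(8) 'd': from fail(0)=0 chase 'd': 0 ⇒ 0;  out=∅∪out(0)=∅
  fail(3) 'ea': from fail(2)=0 chase 'a': 0 ⇒ 0;  out={1}∪out(0)={1}
  fail(4) 'ed': from fail(2)=0 chase 'd': 0 ⇒ 8;  out=∅∪out(8)=∅
  fail(9) 'da': from fail(8)=0 chase 'a': 0 ⇒ 0;  out={3}∪out(0)={3}
  fail(5) 'edc': from fail(4)=8 chase 'c': 8→0 ⇒ 1;  out=∅∪out(1)={0}
  fail(6) 'edcd': from fail(5)=1 chase 'd': 1→0 ⇒ 8;  out=∅∪out(8)=∅
  fail(7) 'edcda': from fail(6)=8 chase 'a': 8 ⇒ 9;  out={2}∪out(9)={2,3}

Run:
i=0 'e': node 0→2
i=1 'c': node 2→1 (via fail)  emit P0@[1:1]
i=2 'c': node 1→1 (via fail)  emit P0@[2:2]
i=3 'c': node 1→1 (via fail)  emit P0@[3:3]
i=4 'c': node 1→1 (via fail)  emit P0@[4:4]
i=5 'b': node 1→0 (via fail)
i=6 'a': node 0→0
i=7 'c': node 0→1  emit P0@[7:7]
i=8 'a': node 1→0 (via fail)
i=9 'd': node 0→8
i=10 'a': node 8→9  emit P3@[9:10]
i=11 'e': node 9→2 (via fail)
i=12 'd': node 2→4
i=13 'c': node 4→5  emit P0@[13:13]
i=14 'd': node 5→6
i=15 'a': node 6→7  emit P2@[11:15],P3@[14:15]
i=16 'c': node 7→1 (via fail)  emit P0@[16:16]
i=17 'c': node 1→1 (via fail)  emit P0@[17:17]
i=18 'e': node 1→2 (via fail)
i=19 'd': node 2→4
i=20 'c': node 4→5  emit P0@[20:20]
i=21 'd': node 5→6
i=22 'a': node 6→7  emit P2@[18:22],P3@[21:22]
i=23 'd': node 7→8 (via fail)
i=24 'a': node 8→9  emit P3@[23:24]
i=25 'b': node 9→0 (via fail)
i=26 'e': node 0→2
i=27 'a': node 2→3  emit P1@[26:27]
i=28 'd': node 3→8 (via fail)
i=29 'e': node 8→2 (via fail)
i=30 'd': node 2→4
i=31 'c': node 4→5  emit P0@[31:31]
i=32 'd': node 5→6
i=33 'a': node 6→7  emit P2@[29:33],P3@[32:33]
i=34 'e': node 7→2 (via fail)
i=35 'd': node 2→4
i=36 'c': node 4→5  emit P0@[36:36]
i=37 'd': node 5→6
i=38 'a': node 6→7  emit P2@[34:38],P3@[37:38]
i=39 'd': node 7→8 (via fail)

Matches: [[1,0],[2,0],[3,0],[4,0],[7,0],[10,3],[13,0],[15,2],[15,3],[16,0],[17,0],[20,0],[22,2],[22,3],[24,3],[27,1],[31,0],[33,2],[33,3],[36,0],[38,2],[38,3]]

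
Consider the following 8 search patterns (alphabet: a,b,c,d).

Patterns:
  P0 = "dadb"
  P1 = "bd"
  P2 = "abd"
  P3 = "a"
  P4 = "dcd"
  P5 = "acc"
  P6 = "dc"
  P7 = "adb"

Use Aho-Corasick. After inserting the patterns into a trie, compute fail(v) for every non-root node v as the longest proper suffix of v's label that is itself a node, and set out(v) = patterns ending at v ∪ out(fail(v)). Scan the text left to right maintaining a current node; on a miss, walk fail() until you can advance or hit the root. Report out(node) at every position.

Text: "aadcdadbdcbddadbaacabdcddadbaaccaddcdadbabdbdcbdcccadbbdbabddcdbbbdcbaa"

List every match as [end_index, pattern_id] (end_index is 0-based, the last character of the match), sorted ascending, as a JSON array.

Construct AC machine:
Trie (insert patterns):
  n0 'ε': a→7 b→5 d→1
  n1 'd': a→2 c→10
  n2 'da': d→3
  n3 'dad': b→4
  n4 'dadb': ·  ←P0
  n5 'b': d→6
  n6 'bd': ·  ←P1
  n7 'a': b→8 c→12 d→14  ←P3
  n8 'ab': d→9
  n9 'abd': ·  ←P2
  n10 'dc': d→11  ←P6
  n11 'dcd': ·  ←P4
  n12 'ac': c→13
  n13 'acc': ·  ←P5
  n14 'ad': b→15
  n15 'adb': ·  ←P7

BFS fail/out derivation:
  n1('d'): parent n0 fail=0; on 'd' 0 → fail=0;  out ∅∪∅=∅
  n5('b'): parent n0 fail=0; on 'b' 0 → fail=0;  out ∅∪∅=∅
  n7('a'): parent n0 fail=0; on 'a' 0 → fail=0;  out {3}∪∅={3}
  n2('da'): parent n1 fail=0; on 'a' 0 → fail=7;  out ∅∪{3}={3}
  n6('bd'): parent n5 fail=0; on 'd' 0 → fail=1;  out {1}∪∅={1}
  n8('ab'): parent n7 fail=0; on 'b' 0 → fail=5;  out ∅∪∅=∅
  n10('dc'): parent n1 fail=0; on 'c' 0 → fail=0;  out {6}∪∅={6}
  n12('ac'): parent n7 fail=0; on 'c' 0 → fail=0;  out ∅∪∅=∅
  n14('ad'): parent n7 fail=0; on 'd' 0 → fail=1;  out ∅∪∅=∅
  n3('dad'): parent n2 fail=7; on 'd' 7 → fail=14;  out ∅∪∅=∅
  n9('abd'): parent n8 fail=5; on 'd' 5 → fail=6;  out {2}∪{1}={1,2}
  n11('dcd'): parent n10 fail=0; on 'd' 0 → fail=1;  out {4}∪∅={4}
  n13('acc'): parent n12 fail=0; on 'c' 0 → fail=0;  out {5}∪∅={5}
  n15('adb'): parent n14 fail=1; on 'b' 1→0 → fail=5;  out {7}∪∅={7}
  n4('dadb'): parent n3 fail=14; on 'b' 14 → fail=15;  out {0}∪{7}={0,7}

Text stream:
i=0 'a': node 0→7  emit P3@[0:0]
i=1 'a': node 7→7 (fail-walked)  emit P3@[1:1]
i=2 'd': node 7→14
i=3 'c': node 14→10 (fail-walked)  emit P6@[2:3]
i=4 'd': node 10→11  emit P4@[2:4]
i=5 'a': node 11→2 (fail-walked)  emit P3@[5:5]
i=6 'd': node 2→3
i=7 'b': node 3→4  emit P0@[4:7],P7@[5:7]
i=8 'd': node 4→6 (fail-walked)  emit P1@[7:8]
i=9 'c': node 6→10 (fail-walked)  emit P6@[8:9]
i=10 'b': node 10→5 (fail-walked)
i=11 'd': node 5→6  emit P1@[10:11]
i=12 'd': node 6→1 (fail-walked)
i=13 'a': node 1→2  emit P3@[13:13]
i=14 'd': node 2→3
i=15 'b': node 3→4  emit P0@[12:15],P7@[13:15]
i=16 'a': node 4→7 (fail-walked)  emit P3@[16:16]
i=17 'a': node 7→7 (fail-walked)  emit P3@[17:17]
i=18 'c': node 7→12
i=19 'a': node 12→7 (fail-walked)  emit P3@[19:19]
i=20 'b': node 7→8
i=21 'd': node 8→9  emit P1@[20:21],P2@[19:21]
i=22 'c': node 9→10 (fail-walked)  emit P6@[21:22]
i=23 'd': node 10→11  emit P4@[21:23]
i=24 'd': node 11→1 (fail-walked)
i=25 'a': node 1→2  emit P3@[25:25]
i=26 'd': node 2→3
i=27 'b': node 3→4  emit P0@[24:27],P7@[25:27]
i=28 'a': node 4→7 (fail-walked)  emit P3@[28:28]
i=29 'a': node 7→7 (fail-walked)  emit P3@[29:29]
i=30 'c': node 7→12
i=31 'c': node 12→13  emit P5@[29:31]
i=32 'a': node 13→7 (fail-walked)  emit P3@[32:32]
i=33 'd': node 7→14
i=34 'd': node 14→1 (fail-walked)
i=35 'c': node 1→10  emit P6@[34:35]
i=36 'd': node 10→11  emit P4@[34:36]
i=37 'a': node 11→2 (fail-walked)  emit P3@[37:37]
i=38 'd': node 2→3
i=39 'b': node 3→4  emit P0@[36:39],P7@[37:39]
i=40 'a': node 4→7 (fail-walked)  emit P3@[40:40]
i=41 'b': node 7→8
i=42 'd': node 8→9  emit P1@[41:42],P2@[40:42]
i=43 'b': node 9→5 (fail-walked)
i=44 'd': node 5→6  emit P1@[43:44]
i=45 'c': node 6→10 (fail-walked)  emit P6@[44:45]
i=46 'b': node 10→5 (fail-walked)
i=47 'd': node 5→6  emit P1@[46:47]
i=48 'c': node 6→10 (fail-walked)  emit P6@[47:48]
i=49 'c': node 10→0 (fail-walked)
i=50 'c': node 0→0
i=51 'a': node 0→7  emit P3@[51:51]
i=52 'd': node 7→14
i=53 'b': node 14→15  emit P7@[51:53]
i=54 'b': node 15→5 (fail-walked)
i=55 'd': node 5→6  emit P1@[54:55]
i=56 'b': node 6→5 (fail-walked)
i=57 'a': node 5→7 (fail-walked)  emit P3@[57:57]
i=58 'b': node 7→8
i=59 'd': node 8→9  emit P1@[58:59],P2@[57:59]
i=60 'd': node 9→1 (fail-walked)
i=61 'c': node 1→10  emit P6@[60:61]
i=62 'd': node 10→11  emit P4@[60:62]
i=63 'b': node 11→5 (fail-walked)
i=64 'b': node 5→5 (fail-walked)
i=65 'b': node 5→5 (fail-walked)
i=66 'd': node 5→6  emit P1@[65:66]
i=67 'c': node 6→10 (fail-walked)  emit P6@[66:67]
i=68 'b': node 10→5 (fail-walked)
i=69 'a': node 5→7 (fail-walked)  emit P3@[69:69]
i=70 'a': node 7→7 (fail-walked)  emit P3@[70:70]

All matches (sorted): [[0,3],[1,3],[3,6],[4,4],[5,3],[7,0],[7,7],[8,1],[9,6],[11,1],[13,3],[15,0],[15,7],[16,3],[17,3],[19,3],[21,1],[21,2],[22,6],[23,4],[25,3],[27,0],[27,7],[28,3],[29,3],[31,5],[32,3],[35,6],[36,4],[37,3],[39,0],[39,7],[40,3],[42,1],[42,2],[44,1],[45,6],[47,1],[48,6],[51,3],[53,7],[55,1],[57,3],[59,1],[59,2],[61,6],[62,4],[66,1],[67,6],[69,3],[70,3]]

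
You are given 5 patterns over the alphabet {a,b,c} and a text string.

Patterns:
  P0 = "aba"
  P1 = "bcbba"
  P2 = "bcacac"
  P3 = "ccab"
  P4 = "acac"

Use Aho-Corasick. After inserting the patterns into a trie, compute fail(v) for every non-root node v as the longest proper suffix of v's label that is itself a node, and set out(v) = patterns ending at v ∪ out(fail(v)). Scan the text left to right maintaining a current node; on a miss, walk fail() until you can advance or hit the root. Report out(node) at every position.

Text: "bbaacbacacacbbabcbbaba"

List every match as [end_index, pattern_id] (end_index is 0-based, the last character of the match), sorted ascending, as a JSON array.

Construct AC machine:
Trie (insert patterns):
  0='ε' goto a→1 b→4 c→13
  1='a' goto b→2 c→17
  2='ab' goto a→3
  3='aba' goto ·  ←P0
  4='b' goto c→5
  5='bc' goto a→9 b→6
  6='bcb' goto b→7
  7='bcbb' goto a→8
  8='bcbba' goto ·  ←P1
  9='bca' goto c→10
  10='bcac' goto a→11
  11='bcaca' goto c→12
  12='bcacac' goto ·  ←P2
  13='c' goto c→14
  14='cc' goto a→15
  15='cca' goto b→16
  16='ccab' goto ·  ←P3
  17='ac' goto a→18
  18='aca' goto c→19
  19='acac' goto ·  ←P4

Failure links (BFS by depth):
  fail(1) 'a': from fail(0)=0 chase 'a': 0 ⇒ 0;  out=∅∪out(0)=∅
  fail(4) 'b': from fail(0)=0 chase 'b': 0 ⇒ 0;  out=∅∪out(0)=∅
  fail(13) 'c': from fail(0)=0 chase 'c': 0 ⇒ 0;  out=∅∪out(0)=∅
  fail(2) 'ab': from fail(1)=0 chase 'b': 0 ⇒ 4;  out=∅∪out(4)=∅
  fail(5) 'bc': from fail(4)=0 chase 'c': 0 ⇒ 13;  out=∅∪out(13)=∅
  fail(14) 'cc': from fail(13)=0 chase 'c': 0 ⇒ 13;  out=∅∪out(13)=∅
  fail(17) 'ac': from fail(1)=0 chase 'c': 0 ⇒ 13;  out=∅∪out(13)=∅
  fail(3) 'aba': from fail(2)=4 chase 'a': 4→0 ⇒ 1;  out={0}∪out(1)={0}
  fail(6) 'bcb': from fail(5)=13 chase 'b': 13→0 ⇒ 4;  out=∅∪out(4)=∅
  fail(9) 'bca': from fail(5)=13 chase 'a': 13→0 ⇒ 1;  out=∅∪out(1)=∅
  fail(15) 'cca': from fail(14)=13 chase 'a': 13→0 ⇒ 1;  out=∅∪out(1)=∅
  fail(18) 'aca': from fail(17)=13 chase 'a': 13→0 ⇒ 1;  out=∅∪out(1)=∅
  fail(7) 'bcbb': from fail(6)=4 chase 'b': 4→0 ⇒ 4;  out=∅∪out(4)=∅
  fail(10) 'bcac': from fail(9)=1 chase 'c': 1 ⇒ 17;  out=∅∪out(17)=∅
  fail(16) 'ccab': from fail(15)=1 chase 'b': 1 ⇒ 2;  out={3}∪out(2)={3}
  fail(19) 'acac': from fail(18)=1 chase 'c': 1 ⇒ 17;  out={4}∪out(17)={4}
  fail(8) 'bcbba': from fail(7)=4 chase 'a': 4→0 ⇒ 1;  out={1}∪out(1)={1}
  fail(11) 'bcaca': from fail(10)=17 chase 'a': 17 ⇒ 18;  out=∅∪out(18)=∅
  fail(12) 'bcacac': from fail(11)=18 chase 'c': 18 ⇒ 19;  out={2}∪out(19)={2,4}

Text stream:
i=0 'b': node 0→4
i=1 'b': node 4→4 (fail-walked)
i=2 'a': node 4→1 (fail-walked)
i=3 'a': node 1→1 (fail-walked)
i=4 'c': node 1→17
i=5 'b': node 17→4 (fail-walked)
i=6 'a': node 4→1 (fail-walked)
i=7 'c': node 1→17
i=8 'a': node 17→18
i=9 'c': node 18→19  ** P4@[6:9]
i=10 'a': node 19→18 (fail-walked)
i=11 'c': node 18→19  ** P4@[8:11]
i=12 'b': node 19→4 (fail-walked)
i=13 'b': node 4→4 (fail-walked)
i=14 'a': node 4→1 (fail-walked)
i=15 'b': node 1→2
i=16 'c': node 2→5 (fail-walked)
i=17 'b': node 5→6
i=18 'b': node 6→7
i=19 'a': node 7→8  ** P1@[15:19]
i=20 'b': node 8→2 (fail-walked)
i=21 'a': node 2→3  ** P0@[19:21]

Matches: [[9,4],[11,4],[19,1],[21,0]]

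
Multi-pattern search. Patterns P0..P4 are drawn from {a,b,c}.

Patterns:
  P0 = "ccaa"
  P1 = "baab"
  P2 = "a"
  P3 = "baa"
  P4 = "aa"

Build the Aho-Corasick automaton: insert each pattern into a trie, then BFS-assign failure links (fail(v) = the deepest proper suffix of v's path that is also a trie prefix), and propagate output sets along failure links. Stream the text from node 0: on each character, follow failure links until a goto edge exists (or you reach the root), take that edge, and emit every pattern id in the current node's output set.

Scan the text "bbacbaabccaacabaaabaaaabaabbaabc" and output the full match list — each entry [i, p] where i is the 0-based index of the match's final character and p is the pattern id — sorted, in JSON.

Construct AC machine:
Trie (insert patterns):
  0='ε' goto a→9 b→5 c→1
  1='c' goto c→2
  2='cc' goto a→3
  3='cca' goto a→4
  4='ccaa' goto ·  [P0 ends]
  5='b' goto a→6
  6='ba' goto a→7
  7='baa' goto b→8  [P3 ends]
  8='baab' goto ·  [P1 ends]
  9='a' goto a→10  [P2 ends]
  10='aa' goto ·  [P4 ends]

BFS fail/out derivation:
  fail(1) 'c': from fail(0)=0 chase 'c': 0 ⇒ 0;  out=∅∪out(0)=∅
  fail(5) 'b': from fail(0)=0 chase 'b': 0 ⇒ 0;  out=∅∪out(0)=∅
  fail(9) 'a': from fail(0)=0 chase 'a': 0 ⇒ 0;  out={2}∪out(0)={2}
  fail(2) 'cc': from fail(1)=0 chase 'c': 0 ⇒ 1;  out=∅∪out(1)=∅
  fail(6) 'ba': from fail(5)=0 chase 'a': 0 ⇒ 9;  out=∅∪out(9)={2}
  fail(10) 'aa': from fail(9)=0 chase 'a': 0 ⇒ 9;  out={4}∪out(9)={2,4}
  fail(3) 'cca': from fail(2)=1 chase 'a': 1→0 ⇒ 9;  out=∅∪out(9)={2}
  fail(7) 'baa': from fail(6)=9 chase 'a': 9 ⇒ 10;  out={3}∪out(10)={2,3,4}
  fail(4) 'ccaa': from fail(3)=9 chase 'a': 9 ⇒ 10;  out={0}∪out(10)={0,2,4}
  fail(8) 'baab': from fail(7)=10 chase 'b': 10→9→0 ⇒ 5;  out={1}∪out(5)={1}

Text stream:
pos 0 'b': at 5
pos 1 'b': at 5 ·f
pos 2 'a': at 6  ** P2@[2:2]
pos 3 'c': at 1 ·f
pos 4 'b': at 5 ·f
pos 5 'a': at 6  ** P2@[5:5]
pos 6 'a': at 7  ** P2@[6:6],P3@[4:6],P4@[5:6]
pos 7 'b': at 8  ** P1@[4:7]
pos 8 'c': at 1 ·f
pos 9 'c': at 2
pos 10 'a': at 3  ** P2@[10:10]
pos 11 'a': at 4  ** P0@[8:11],P2@[11:11],P4@[10:11]
pos 12 'c': at 1 ·f
pos 13 'a': at 9 ·f  ** P2@[13:13]
pos 14 'b': at 5 ·f
pos 15 'a': at 6  ** P2@[15:15]
pos 16 'a': at 7  ** P2@[16:16],P3@[14:16],P4@[15:16]
pos 17 'a': at 10 ·f  ** P2@[17:17],P4@[16:17]
pos 18 'b': at 5 ·f
pos 19 'a': at 6  ** P2@[19:19]
pos 20 'a': at 7  ** P2@[20:20],P3@[18:20],P4@[19:20]
pos 21 'a': at 10 ·f  ** P2@[21:21],P4@[20:21]
pos 22 'a': at 10 ·f  ** P2@[22:22],P4@[21:22]
pos 23 'b': at 5 ·f
pos 24 'a': at 6  ** P2@[24:24]
pos 25 'a': at 7  ** P2@[25:25],P3@[23:25],P4@[24:25]
pos 26 'b': at 8  ** P1@[23:26]
pos 27 'b': at 5 ·f
pos 28 'a': at 6  ** P2@[28:28]
pos 29 'a': at 7  ** P2@[29:29],P3@[27:29],P4@[28:29]
pos 30 'b': at 8  ** P1@[27:30]
pos 31 'c': at 1 ·f

Matches: [[2,2],[5,2],[6,2],[6,3],[6,4],[7,1],[10,2],[11,0],[11,2],[11,4],[13,2],[15,2],[16,2],[16,3],[16,4],[17,2],[17,4],[19,2],[20,2],[20,3],[20,4],[21,2],[21,4],[22,2],[22,4],[24,2],[25,2],[25,3],[25,4],[26,1],[28,2],[29,2],[29,3],[29,4],[30,1]]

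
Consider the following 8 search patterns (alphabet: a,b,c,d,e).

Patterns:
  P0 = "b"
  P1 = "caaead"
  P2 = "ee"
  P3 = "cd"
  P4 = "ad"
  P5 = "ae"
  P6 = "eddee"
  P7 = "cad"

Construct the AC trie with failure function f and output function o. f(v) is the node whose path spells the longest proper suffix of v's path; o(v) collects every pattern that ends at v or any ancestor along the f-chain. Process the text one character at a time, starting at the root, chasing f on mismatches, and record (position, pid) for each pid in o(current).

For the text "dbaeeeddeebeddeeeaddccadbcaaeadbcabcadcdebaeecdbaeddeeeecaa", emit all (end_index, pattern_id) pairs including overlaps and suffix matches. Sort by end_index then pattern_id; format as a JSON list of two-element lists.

Build automaton:
Trie nodes:
  0='ε' goto a→11 b→1 c→2 e→8
  1='b' goto ·  ←P0
  2='c' goto a→3 d→10
  3='ca' goto a→4 d→18
  4='caa' goto e→5
  5='caae' goto a→6
  6='caaea' goto d→7
  7='caaead' goto ·  ←P1
  8='e' goto d→14 e→9
  9='ee' goto ·  ←P2
  10='cd' goto ·  ←P3
  11='a' goto d→12 e→13
  12='ad' goto ·  ←P4
  13='ae' goto ·  ←P5
  14='ed' goto d→15
  15='edd' goto e→16
  16='edde' goto e→17
  17='eddee' goto ·  ←P6
  18='cad' goto ·  ←P7

BFS fail/out derivation:
  n1('b'): parent n0 fail=0; on 'b' 0 → fail=0;  out {0}∪∅={0}
  n2('c'): parent n0 fail=0; on 'c' 0 → fail=0;  out ∅∪∅=∅
  n8('e'): parent n0 fail=0; on 'e' 0 → fail=0;  out ∅∪∅=∅
  n11('a'): parent n0 fail=0; on 'a' 0 → fail=0;  out ∅∪∅=∅
  n3('ca'): parent n2 fail=0; on 'a' 0 → fail=11;  out ∅∪∅=∅
  n9('ee'): parent n8 fail=0; on 'e' 0 → fail=8;  out {2}∪∅={2}
  n10('cd'): parent n2 fail=0; on 'd' 0 → fail=0;  out {3}∪∅={3}
  n12('ad'): parent n11 fail=0; on 'd' 0 → fail=0;  out {4}∪∅={4}
  n13('ae'): parent n11 fail=0; on 'e' 0 → fail=8;  out {5}∪∅={5}
  n14('ed'): parent n8 fail=0; on 'd' 0 → fail=0;  out ∅∪∅=∅
  n4('caa'): parent n3 fail=11; on 'a' 11→0 → fail=11;  out ∅∪∅=∅
  n15('edd'): parent n14 fail=0; on 'd' 0 → fail=0;  out ∅∪∅=∅
  n18('cad'): parent n3 fail=11; on 'd' 11 → fail=12;  out {7}∪{4}={4,7}
  n5('caae'): parent n4 fail=11; on 'e' 11 → fail=13;  out ∅∪{5}={5}
  n16('edde'): parent n15 fail=0; on 'e' 0 → fail=8;  out ∅∪∅=∅
  n6('caaea'): parent n5 fail=13; on 'a' 13→8→0 → fail=11;  out ∅∪∅=∅
  n17('eddee'): parent n16 fail=8; on 'e' 8 → fail=9;  out {6}∪{2}={2,6}
  n7('caaead'): parent n6 fail=11; on 'd' 11 → fail=12;  out {1}∪{4}={1,4}

Text stream:
[0] read 'd'  n0⇒n0
[1] read 'b'  n0⇒n1  emit P0@[1:1]
[2] read 'a'  n1⇒n11 (via fail)
[3] read 'e'  n11⇒n13  emit P5@[2:3]
[4] read 'e'  n13⇒n9 (via fail)  emit P2@[3:4]
[5] read 'e'  n9⇒n9 (via fail)  emit P2@[4:5]
[6] read 'd'  n9⇒n14 (via fail)
[7] read 'd'  n14⇒n15
[8] read 'e'  n15⇒n16
[9] read 'e'  n16⇒n17  emit P2@[8:9],P6@[5:9]
[10] read 'b'  n17⇒n1 (via fail)  emit P0@[10:10]
[11] read 'e'  n1⇒n8 (via fail)
[12] read 'd'  n8⇒n14
[13] read 'd'  n14⇒n15
[14] read 'e'  n15⇒n16
[15] read 'e'  n16⇒n17  emit P2@[14:15],P6@[11:15]
[16] read 'e'  n17⇒n9 (via fail)  emit P2@[15:16]
[17] read 'a'  n9⇒n11 (via fail)
[18] read 'd'  n11⇒n12  emit P4@[17:18]
[19] read 'd'  n12⇒n0 (via fail)
[20] read 'c'  n0⇒n2
[21] read 'c'  n2⇒n2 (via fail)
[22] read 'a'  n2⇒n3
[23] read 'd'  n3⇒n18  emit P4@[22:23],P7@[21:23]
[24] read 'b'  n18⇒n1 (via fail)  emit P0@[24:24]
[25] read 'c'  n1⇒n2 (via fail)
[26] read 'a'  n2⇒n3
[27] read 'a'  n3⇒n4
[28] read 'e'  n4⇒n5  emit P5@[27:28]
[29] read 'a'  n5⇒n6
[30] read 'd'  n6⇒n7  emit P1@[25:30],P4@[29:30]
[31] read 'b'  n7⇒n1 (via fail)  emit P0@[31:31]
[32] read 'c'  n1⇒n2 (via fail)
[33] read 'a'  n2⇒n3
[34] read 'b'  n3⇒n1 (via fail)  emit P0@[34:34]
[35] read 'c'  n1⇒n2 (via fail)
[36] read 'a'  n2⇒n3
[37] read 'd'  n3⇒n18  emit P4@[36:37],P7@[35:37]
[38] read 'c'  n18⇒n2 (via fail)
[39] read 'd'  n2⇒n10  emit P3@[38:39]
[40] read 'e'  n10⇒n8 (via fail)
[41] read 'b'  n8⇒n1 (via fail)  emit P0@[41:41]
[42] read 'a'  n1⇒n11 (via fail)
[43] read 'e'  n11⇒n13  emit P5@[42:43]
[44] read 'e'  n13⇒n9 (via fail)  emit P2@[43:44]
[45] read 'c'  n9⇒n2 (via fail)
[46] read 'd'  n2⇒n10  emit P3@[45:46]
[47] read 'b'  n10⇒n1 (via fail)  emit P0@[47:47]
[48] read 'a'  n1⇒n11 (via fail)
[49] read 'e'  n11⇒n13  emit P5@[48:49]
[50] read 'd'  n13⇒n14 (via fail)
[51] read 'd'  n14⇒n15
[52] read 'e'  n15⇒n16
[53] read 'e'  n16⇒n17  emit P2@[52:53],P6@[49:53]
[54] read 'e'  n17⇒n9 (via fail)  emit P2@[53:54]
[55] read 'e'  n9⇒n9 (via fail)  emit P2@[54:55]
[56] read 'c'  n9⇒n2 (via fail)
[57] read 'a'  n2⇒n3
[58] read 'a'  n3⇒n4

All matches (sorted): [[1,0],[3,5],[4,2],[5,2],[9,2],[9,6],[10,0],[15,2],[15,6],[16,2],[18,4],[23,4],[23,7],[24,0],[28,5],[30,1],[30,4],[31,0],[34,0],[37,4],[37,7],[39,3],[41,0],[43,5],[44,2],[46,3],[47,0],[49,5],[53,2],[53,6],[54,2],[55,2]]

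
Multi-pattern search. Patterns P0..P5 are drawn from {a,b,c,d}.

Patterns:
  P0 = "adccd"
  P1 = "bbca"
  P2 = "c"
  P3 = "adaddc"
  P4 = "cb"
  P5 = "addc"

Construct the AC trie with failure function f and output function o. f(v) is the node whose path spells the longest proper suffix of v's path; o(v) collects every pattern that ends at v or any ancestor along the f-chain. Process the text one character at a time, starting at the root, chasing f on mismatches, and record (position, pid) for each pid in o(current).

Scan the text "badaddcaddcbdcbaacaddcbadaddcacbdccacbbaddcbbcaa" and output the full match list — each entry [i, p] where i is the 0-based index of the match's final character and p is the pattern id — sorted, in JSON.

Build:
Trie nodes:
  n0 'ε': a→1 b→6 c→10
  n1 'a': d→2
  n2 'ad': a→11 c→3 d→16
  n3 'adc': c→4
  n4 'adcc': d→5
  n5 'adccd': ·  [P0 ends]
  n6 'b': b→7
  n7 'bb': c→8
  n8 'bbc': a→9
  n9 'bbca': ·  [P1 ends]
  n10 'c': b→15  [P2 ends]
  n11 'ada': d→12
  n12 'adad': d→13
  n13 'adadd': c→14
  n14 'adaddc': ·  [P3 ends]
  n15 'cb': ·  [P4 ends]
  n16 'add': c→17
  n17 'addc': ·  [P5 ends]

BFS fail/out derivation:
  n1('a'): parent n0 fail=0; on 'a' 0 → fail=0;  out ∅∪∅=∅
  n6('b'): parent n0 fail=0; on 'b' 0 → fail=0;  out ∅∪∅=∅
  n10('c'): parent n0 fail=0; on 'c' 0 → fail=0;  out {2}∪∅={2}
  n2('ad'): parent n1 fail=0; on 'd' 0 → fail=0;  out ∅∪∅=∅
  n7('bb'): parent n6 fail=0; on 'b' 0 → fail=6;  out ∅∪∅=∅
  n15('cb'): parent n10 fail=0; on 'b' 0 → fail=6;  out {4}∪∅={4}
  n3('adc'): parent n2 fail=0; on 'c' 0 → fail=10;  out ∅∪{2}={2}
  n8('bbc'): parent n7 fail=6; on 'c' 6→0 → fail=10;  out ∅∪{2}={2}
  n11('ada'): parent n2 fail=0; on 'a' 0 → fail=1;  out ∅∪∅=∅
  n16('add'): parent n2 fail=0; on 'd' 0 → fail=0;  out ∅∪∅=∅
  n4('adcc'): parent n3 fail=10; on 'c' 10→0 → fail=10;  out ∅∪{2}={2}
  n9('bbca'): parent n8 fail=10; on 'a' 10→0 → fail=1;  out {1}∪∅={1}
  n12('adad'): parent n11 fail=1; on 'd' 1 → fail=2;  out ∅∪∅=∅
  n17('addc'): parent n16 fail=0; on 'c' 0 → fail=10;  out {5}∪{2}={2,5}
  n5('adccd'): parent n4 fail=10; on 'd' 10→0 → fail=0;  out {0}∪∅={0}
  n13('adadd'): parent n12 fail=2; on 'd' 2 → fail=16;  out ∅∪∅=∅
  n14('adaddc'): parent n13 fail=16; on 'c' 16 → fail=17;  out {3}∪{2,5}={2,3,5}

Run:
i=0 'b': node 0→6
i=1 'a': node 6→1 (via fail)
i=2 'd': node 1→2
i=3 'a': node 2→11
i=4 'd': node 11→12
i=5 'd': node 12→13
i=6 'c': node 13→14  → match P2@[6:6],P3@[1:6],P5@[3:6]
i=7 'a': node 14→1 (via fail)
i=8 'd': node 1→2
i=9 'd': node 2→16
i=10 'c': node 16→17  → match P2@[10:10],P5@[7:10]
i=11 'b': node 17→15 (via fail)  → match P4@[10:11]
i=12 'd': node 15→0 (via fail)
i=13 'c': node 0→10  → match P2@[13:13]
i=14 'b': node 10→15  → match P4@[13:14]
i=15 'a': node 15→1 (via fail)
i=16 'a': node 1→1 (via fail)
i=17 'c': node 1→10 (via fail)  → match P2@[17:17]
i=18 'a': node 10→1 (via fail)
i=19 'd': node 1→2
i=20 'd': node 2→16
i=21 'c': node 16→17  → match P2@[21:21],P5@[18:21]
i=22 'b': node 17→15 (via fail)  → match P4@[21:22]
i=23 'a': node 15→1 (via fail)
i=24 'd': node 1→2
i=25 'a': node 2→11
i=26 'd': node 11→12
i=27 'd': node 12→13
i=28 'c': node 13→14  → match P2@[28:28],P3@[23:28],P5@[25:28]
i=29 'a': node 14→1 (via fail)
i=30 'c': node 1→10 (via fail)  → match P2@[30:30]
i=31 'b': node 10→15  → match P4@[30:31]
i=32 'd': node 15→0 (via fail)
i=33 'c': node 0→10  → match P2@[33:33]
i=34 'c': node 10→10 (via fail)  → match P2@[34:34]
i=35 'a': node 10→1 (via fail)
i=36 'c': node 1→10 (via fail)  → match P2@[36:36]
i=37 'b': node 10→15  → match P4@[36:37]
i=38 'b': node 15→7 (via fail)
i=39 'a': node 7→1 (via fail)
i=40 'd': node 1→2
i=41 'd': node 2→16
i=42 'c': node 16→17  → match P2@[42:42],P5@[39:42]
i=43 'b': node 17→15 (via fail)  → match P4@[42:43]
i=44 'b': node 15→7 (via fail)
i=45 'c': node 7→8  → match P2@[45:45]
i=46 'a': node 8→9  → match P1@[43:46]
i=47 'a': node 9→1 (via fail)

All matches (sorted): [[6,2],[6,3],[6,5],[10,2],[10,5],[11,4],[13,2],[14,4],[17,2],[21,2],[21,5],[22,4],[28,2],[28,3],[28,5],[30,2],[31,4],[33,2],[34,2],[36,2],[37,4],[42,2],[42,5],[43,4],[45,2],[46,1]]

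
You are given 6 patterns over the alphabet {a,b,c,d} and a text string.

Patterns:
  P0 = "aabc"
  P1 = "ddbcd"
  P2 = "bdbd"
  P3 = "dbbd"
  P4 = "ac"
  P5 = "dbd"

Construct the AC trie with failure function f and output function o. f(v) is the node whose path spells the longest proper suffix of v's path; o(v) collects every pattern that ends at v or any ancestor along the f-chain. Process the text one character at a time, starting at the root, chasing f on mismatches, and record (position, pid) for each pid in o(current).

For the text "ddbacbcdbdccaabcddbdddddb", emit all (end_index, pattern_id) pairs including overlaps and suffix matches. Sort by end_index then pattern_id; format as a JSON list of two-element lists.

Build:
Trie (insert patterns):
  n0 'ε': a→1 b→10 d→5
  n1 'a': a→2 c→17
  n2 'aa': b→3
  n3 'aab': c→4
  n4 'aabc': ·  [P0 ends]
  n5 'd': b→14 d→6
  n6 'dd': b→7
  n7 'ddb': c→8
  n8 'ddbc': d→9
  n9 'ddbcd': ·  [P1 ends]
  n10 'b': d→11
  n11 'bd': b→12
  n12 'bdb': d→13
  n13 'bdbd': ·  [P2 ends]
  n14 'db': b→15 d→18
  n15 'dbb': d→16
  n16 'dbbd': ·  [P3 ends]
  n17 'ac': ·  [P4 ends]
  n18 'dbd': ·  [P5 ends]

BFS fail/out derivation:
  fail(1) 'a': from fail(0)=0 chase 'a': 0 ⇒ 0;  out=∅∪out(0)=∅
  fail(5) 'd': from fail(0)=0 chase 'd': 0 ⇒ 0;  out=∅∪out(0)=∅
  fail(10) 'b': from fail(0)=0 chase 'b': 0 ⇒ 0;  out=∅∪out(0)=∅
  fail(2) 'aa': from fail(1)=0 chase 'a': 0 ⇒ 1;  out=∅∪out(1)=∅
  fail(6) 'dd': from fail(5)=0 chase 'd': 0 ⇒ 5;  out=∅∪out(5)=∅
  fail(11) 'bd': from fail(10)=0 chase 'd': 0 ⇒ 5;  out=∅∪out(5)=∅
  fail(14) 'db': from fail(5)=0 chase 'b': 0 ⇒ 10;  out=∅∪out(10)=∅
  fail(17) 'ac': from fail(1)=0 chase 'c': 0 ⇒ 0;  out={4}∪out(0)={4}
  fail(3) 'aab': from fail(2)=1 chase 'b': 1→0 ⇒ 10;  out=∅∪out(10)=∅
  fail(7) 'ddb': from fail(6)=5 chase 'b': 5 ⇒ 14;  out=∅∪out(14)=∅
  fail(12) 'bdb': from fail(11)=5 chase 'b': 5 ⇒ 14;  out=∅∪out(14)=∅
  fail(15) 'dbb': from fail(14)=10 chase 'b': 10→0 ⇒ 10;  out=∅∪out(10)=∅
  fail(18) 'dbd': from fail(14)=10 chase 'd': 10 ⇒ 11;  out={5}∪out(11)={5}
  fail(4) 'aabc': from fail(3)=10 chase 'c': 10→0 ⇒ 0;  out={0}∪out(0)={0}
  fail(8) 'ddbc': from fail(7)=14 chase 'c': 14→10→0 ⇒ 0;  out=∅∪out(0)=∅
  fail(13) 'bdbd': from fail(12)=14 chase 'd': 14 ⇒ 18;  out={2}∪out(18)={2,5}
  fail(16) 'dbbd': from fail(15)=10 chase 'd': 10 ⇒ 11;  out={3}∪out(11)={3}
  fail(9) 'ddbcd': from fail(8)=0 chase 'd': 0 ⇒ 5;  out={1}∪out(5)={1}

Text stream:
i=0 'd': node 0→5
i=1 'd': node 5→6
i=2 'b': node 6→7
i=3 'a': node 7→1 (fail-walked)
i=4 'c': node 1→17  → match P4@[3:4]
i=5 'b': node 17→10 (fail-walked)
i=6 'c': node 10→0 (fail-walked)
i=7 'd': node 0→5
i=8 'b': node 5→14
i=9 'd': node 14→18  → match P5@[7:9]
i=10 'c': node 18→0 (fail-walked)
i=11 'c': node 0→0
i=12 'a': node 0→1
i=13 'a': node 1→2
i=14 'b': node 2→3
i=15 'c': node 3→4  → match P0@[12:15]
i=16 'd': node 4→5 (fail-walked)
i=17 'd': node 5→6
i=18 'b': node 6→7
i=19 'd': node 7→18 (fail-walked)  → match P5@[17:19]
i=20 'd': node 18→6 (fail-walked)
i=21 'd': node 6→6 (fail-walked)
i=22 'd': node 6→6 (fail-walked)
i=23 'd': node 6→6 (fail-walked)
i=24 'b': node 6→7

All matches (sorted): [[4,4],[9,5],[15,0],[19,5]]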